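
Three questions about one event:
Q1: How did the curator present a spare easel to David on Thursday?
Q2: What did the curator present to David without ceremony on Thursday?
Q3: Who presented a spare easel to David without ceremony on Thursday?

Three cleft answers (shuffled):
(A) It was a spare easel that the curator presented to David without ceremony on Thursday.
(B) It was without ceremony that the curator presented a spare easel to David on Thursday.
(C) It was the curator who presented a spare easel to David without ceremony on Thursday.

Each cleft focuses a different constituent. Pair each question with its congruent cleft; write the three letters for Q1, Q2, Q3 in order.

Q1 asks about the manner; cleft (B) focuses "without ceremony", which is the manner — so Q1 → B.
Q2 asks about the direct object; cleft (A) focuses "a spare easel", which is the direct object — so Q2 → A.
Q3 asks about the subject (agent); cleft (C) focuses "the curator", which is the subject (agent) — so Q3 → C.
Mapping: Q1→B, Q2→A, Q3→C.

BAC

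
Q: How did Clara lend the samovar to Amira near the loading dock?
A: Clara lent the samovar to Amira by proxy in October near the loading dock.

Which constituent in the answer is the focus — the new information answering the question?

by proxy

The wh-word "how" asks about the manner.
In the answer, "Clara", "the samovar", "to Amira" and "near the loading dock" are given — repeated from the question.
"in October" is also new, but it specifies the time, which is not what the question asks about — so it is not the focus.
The constituent filling the manner gap is "by proxy"; that is the focus.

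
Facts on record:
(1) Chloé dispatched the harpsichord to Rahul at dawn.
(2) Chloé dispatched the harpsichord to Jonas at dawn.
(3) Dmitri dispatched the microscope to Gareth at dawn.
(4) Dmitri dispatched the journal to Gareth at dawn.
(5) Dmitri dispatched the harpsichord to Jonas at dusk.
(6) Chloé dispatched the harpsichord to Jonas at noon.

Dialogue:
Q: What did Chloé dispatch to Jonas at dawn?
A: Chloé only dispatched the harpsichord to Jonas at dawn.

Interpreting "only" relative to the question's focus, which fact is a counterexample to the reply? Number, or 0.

0

Answering "What did ...?" puts focus on the thing — here, "the harpsichord".
"Only" then excludes alternative things while the background — same agent, recipient, setting (Chloé / Jonas / at dawn) — is held fixed.
No fact keeps same agent, recipient, setting (Chloé / Jonas / at dawn) while changing the thing; every other fact differs on something backgrounded. The reply stands.
(Fact (6) would refute a reading with focus on the setting — but that is not what the question asks.)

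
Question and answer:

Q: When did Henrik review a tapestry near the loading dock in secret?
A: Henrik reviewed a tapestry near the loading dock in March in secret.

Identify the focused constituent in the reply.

in March

The wh-word "when" asks about the time.
In the answer, "Henrik", "a tapestry", "near the loading dock" and "in secret" are given — repeated from the question.
The constituent filling the time gap is "in March"; that is the focus and would carry nuclear stress.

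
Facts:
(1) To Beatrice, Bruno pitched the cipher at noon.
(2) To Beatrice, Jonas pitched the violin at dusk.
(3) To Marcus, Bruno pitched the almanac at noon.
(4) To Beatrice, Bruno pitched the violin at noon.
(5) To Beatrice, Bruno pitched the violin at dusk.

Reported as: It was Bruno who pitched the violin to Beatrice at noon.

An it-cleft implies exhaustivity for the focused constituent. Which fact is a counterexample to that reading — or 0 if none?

0

The cleft puts "Bruno" in focus and presupposes the open proposition with thing = the violin, recipient = Beatrice, setting = at noon.
Exhaustivity: Bruno is the only agent satisfying that background.
No listed fact matches the background with a different agent. Exhaustivity holds.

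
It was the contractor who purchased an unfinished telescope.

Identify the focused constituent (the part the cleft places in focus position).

the contractor

In an it-cleft "It was X that/who ...", the clefted constituent X is the focus; the that/who-clause expresses the presupposed open proposition.
Here the focus is "the contractor". The backgrounded (presupposed) material includes "an unfinished telescope".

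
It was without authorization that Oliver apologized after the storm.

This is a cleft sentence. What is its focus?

without authorization

In an it-cleft "It was X that/who ...", the clefted constituent X is the focus; the that/who-clause expresses the presupposed open proposition.
Here the focus is "without authorization". The backgrounded (presupposed) material includes "Oliver" and "after the storm".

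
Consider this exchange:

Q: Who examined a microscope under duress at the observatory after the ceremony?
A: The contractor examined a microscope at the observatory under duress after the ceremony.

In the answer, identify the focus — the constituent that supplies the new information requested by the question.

the contractor

The wh-word "who" asks about the subject (agent).
In the answer, "a microscope", "after the ceremony", "under duress" and "at the observatory" are given — repeated from the question.
The constituent filling the subject (agent) gap is "the contractor"; that is the focus and would carry nuclear stress.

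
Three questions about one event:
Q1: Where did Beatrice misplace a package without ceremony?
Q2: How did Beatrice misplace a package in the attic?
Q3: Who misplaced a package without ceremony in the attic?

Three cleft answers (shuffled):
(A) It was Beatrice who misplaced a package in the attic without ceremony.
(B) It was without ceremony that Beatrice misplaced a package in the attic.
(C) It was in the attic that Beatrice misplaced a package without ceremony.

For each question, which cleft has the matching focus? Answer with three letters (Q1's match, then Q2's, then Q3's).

CBA

Q1 asks about the location; cleft (C) focuses "in the attic", which is the location — so Q1 → C.
Q2 asks about the manner; cleft (B) focuses "without ceremony", which is the manner — so Q2 → B.
Q3 asks about the subject (agent); cleft (A) focuses "Beatrice", which is the subject (agent) — so Q3 → A.
Mapping: Q1→C, Q2→B, Q3→A.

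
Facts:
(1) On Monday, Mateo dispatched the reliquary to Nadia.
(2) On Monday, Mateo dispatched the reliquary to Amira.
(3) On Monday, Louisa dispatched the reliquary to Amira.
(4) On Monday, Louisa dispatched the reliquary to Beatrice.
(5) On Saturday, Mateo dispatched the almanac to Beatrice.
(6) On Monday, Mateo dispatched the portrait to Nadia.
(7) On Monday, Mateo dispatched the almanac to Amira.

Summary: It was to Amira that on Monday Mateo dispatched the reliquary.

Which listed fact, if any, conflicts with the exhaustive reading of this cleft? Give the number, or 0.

1

Focus of the cleft: "Amira" (the recipient). Presupposed background: Mateo as agent and the reliquary as thing and on Monday as setting.
Exhaustivity: Amira is the only recipient satisfying that background.
Fact (1) shares the background but with recipient = Nadia; exhaustivity is violated.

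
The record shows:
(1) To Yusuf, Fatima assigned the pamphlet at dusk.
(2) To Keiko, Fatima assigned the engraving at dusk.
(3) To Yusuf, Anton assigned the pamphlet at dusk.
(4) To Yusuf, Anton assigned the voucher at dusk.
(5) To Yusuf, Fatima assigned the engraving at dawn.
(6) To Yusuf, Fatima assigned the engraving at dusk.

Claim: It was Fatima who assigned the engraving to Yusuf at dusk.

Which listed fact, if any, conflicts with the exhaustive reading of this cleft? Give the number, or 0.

0

The cleft puts "Fatima" in focus and presupposes the open proposition with thing = the engraving, recipient = Yusuf, setting = at dusk.
Exhaustivity: Fatima is the only agent satisfying that background.
No listed fact matches the background with a different agent. Exhaustivity holds.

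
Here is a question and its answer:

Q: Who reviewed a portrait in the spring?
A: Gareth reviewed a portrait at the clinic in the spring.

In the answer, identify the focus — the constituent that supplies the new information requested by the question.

Gareth

The wh-word "who" asks about the subject (agent).
In the answer, "a portrait" and "in the spring" are given — repeated from the question.
"at the clinic" is also new, but it specifies the location, which is not what the question asks about — so it is not the focus.
The constituent filling the subject (agent) gap is "Gareth"; that is the focus.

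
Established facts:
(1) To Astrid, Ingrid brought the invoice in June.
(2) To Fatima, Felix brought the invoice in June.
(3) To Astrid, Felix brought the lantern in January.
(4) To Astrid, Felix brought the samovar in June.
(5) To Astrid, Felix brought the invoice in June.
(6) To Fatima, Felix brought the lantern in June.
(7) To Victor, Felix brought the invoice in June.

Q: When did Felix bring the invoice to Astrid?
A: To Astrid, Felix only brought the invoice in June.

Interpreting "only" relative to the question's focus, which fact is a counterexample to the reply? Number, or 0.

0

The question "When did ...?" targets the setting, so in the reply the focus falls on "in June".
So "only" ranges over settings; the rest (agent = Felix, thing = the invoice, recipient = Astrid) is presupposed.
No listed fact shares that background with another setting. Nothing contradicts the reply.
(Fact (4) would refute a reading with focus on the thing — but that is not what the question asks.)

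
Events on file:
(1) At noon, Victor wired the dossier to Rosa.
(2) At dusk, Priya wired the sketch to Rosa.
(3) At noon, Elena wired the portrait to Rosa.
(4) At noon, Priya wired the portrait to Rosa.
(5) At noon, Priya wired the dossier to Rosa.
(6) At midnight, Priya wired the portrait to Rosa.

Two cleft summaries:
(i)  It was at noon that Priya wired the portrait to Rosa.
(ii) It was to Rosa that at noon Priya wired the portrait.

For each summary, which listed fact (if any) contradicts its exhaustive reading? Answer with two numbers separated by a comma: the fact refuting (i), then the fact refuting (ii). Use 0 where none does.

6, 0

Summary (i) focuses "at noon" (the setting); background same agent, thing, recipient (Priya / the portrait / Rosa). Fact (6) matches that background with setting = at midnight — refutes (i).
Summary (ii) focuses "Rosa" (the recipient); background same agent, thing, setting (Priya / the portrait / at noon). No fact matches that background with a different recipient, so 0.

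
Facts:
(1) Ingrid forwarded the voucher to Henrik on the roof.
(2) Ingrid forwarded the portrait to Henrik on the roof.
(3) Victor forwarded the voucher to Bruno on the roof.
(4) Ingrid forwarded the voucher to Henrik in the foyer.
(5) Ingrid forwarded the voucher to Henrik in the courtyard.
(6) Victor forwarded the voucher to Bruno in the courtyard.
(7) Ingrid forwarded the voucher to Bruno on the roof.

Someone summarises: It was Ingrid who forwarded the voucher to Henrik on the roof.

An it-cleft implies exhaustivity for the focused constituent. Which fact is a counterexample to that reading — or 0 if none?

The cleft puts "Ingrid" in focus and presupposes the open proposition with the voucher as thing and Henrik as recipient and on the roof as setting.
Exhaustivity: Ingrid is the only agent satisfying that background.
Every other fact differs from the presupposition on some backgrounded slot, so none challenges the exhaustivity.

0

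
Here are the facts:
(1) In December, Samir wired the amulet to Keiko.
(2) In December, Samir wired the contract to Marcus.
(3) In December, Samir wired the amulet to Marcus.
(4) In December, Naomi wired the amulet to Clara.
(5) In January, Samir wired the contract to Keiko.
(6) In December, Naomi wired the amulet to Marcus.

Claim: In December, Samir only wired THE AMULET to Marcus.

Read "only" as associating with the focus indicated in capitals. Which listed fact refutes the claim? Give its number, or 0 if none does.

Focus (in capitals) is "the amulet" — the thing. "Only" excludes alternative things while holding fixed Samir as agent and Marcus as recipient and in December as setting.
Fact (2) shares the background but differs in thing (the contract) — a counterexample.

2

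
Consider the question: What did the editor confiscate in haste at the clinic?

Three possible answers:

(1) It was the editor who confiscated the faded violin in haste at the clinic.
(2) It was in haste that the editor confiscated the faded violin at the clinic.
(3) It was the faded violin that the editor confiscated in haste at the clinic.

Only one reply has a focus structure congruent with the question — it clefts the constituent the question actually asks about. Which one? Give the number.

3

The question word "what" targets the direct object.
Option (1) clefts "the editor" — the subject (agent), not what was asked.
Option (2) clefts "in haste" — the manner, not what was asked.
Option (3) clefts "the faded violin" — that matches what the question asks about.
So the congruent reply is (3).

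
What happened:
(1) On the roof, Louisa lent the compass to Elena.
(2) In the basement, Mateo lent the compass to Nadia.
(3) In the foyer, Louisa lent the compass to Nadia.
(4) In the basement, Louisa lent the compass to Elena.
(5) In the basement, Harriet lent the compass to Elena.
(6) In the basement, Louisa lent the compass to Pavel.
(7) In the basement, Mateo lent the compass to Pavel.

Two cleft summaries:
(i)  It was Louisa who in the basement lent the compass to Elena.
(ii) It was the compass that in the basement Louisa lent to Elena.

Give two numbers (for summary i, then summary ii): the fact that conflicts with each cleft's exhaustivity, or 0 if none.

(i): focus "Louisa". Looking for same thing, recipient, setting (the compass / Elena / in the basement) with some other agent — fact (5) has Harriet there. Refuted.
(ii): focus "the compass". No fact shares same agent, recipient, setting (Louisa / Elena / in the basement) with a different thing. 0.

5, 0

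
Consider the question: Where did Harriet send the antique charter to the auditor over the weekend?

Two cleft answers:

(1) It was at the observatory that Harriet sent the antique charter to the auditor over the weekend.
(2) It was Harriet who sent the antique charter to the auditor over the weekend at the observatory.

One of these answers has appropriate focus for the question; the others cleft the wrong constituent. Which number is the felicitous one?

The question word "where" targets the location.
Option (1) clefts "at the observatory" — that matches what the question asks about.
Option (2) clefts "Harriet" — the subject (agent), not what was asked.
So the congruent reply is (1).

1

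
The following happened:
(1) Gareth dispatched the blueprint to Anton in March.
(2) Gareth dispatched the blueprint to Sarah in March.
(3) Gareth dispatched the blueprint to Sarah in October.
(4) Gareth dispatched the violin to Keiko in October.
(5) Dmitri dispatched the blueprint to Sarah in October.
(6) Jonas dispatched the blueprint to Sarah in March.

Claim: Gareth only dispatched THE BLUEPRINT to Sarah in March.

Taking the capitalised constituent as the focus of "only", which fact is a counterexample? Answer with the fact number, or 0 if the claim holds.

The capitals mark "the blueprint" as focus. So "only" rules out other things, with the rest (Gareth as agent and Sarah as recipient and in March as setting) as background.
No fact matches Gareth as agent and Sarah as recipient and in March as setting with a different thing — every other fact differs on at least one backgrounded slot. So no fact refutes it.

0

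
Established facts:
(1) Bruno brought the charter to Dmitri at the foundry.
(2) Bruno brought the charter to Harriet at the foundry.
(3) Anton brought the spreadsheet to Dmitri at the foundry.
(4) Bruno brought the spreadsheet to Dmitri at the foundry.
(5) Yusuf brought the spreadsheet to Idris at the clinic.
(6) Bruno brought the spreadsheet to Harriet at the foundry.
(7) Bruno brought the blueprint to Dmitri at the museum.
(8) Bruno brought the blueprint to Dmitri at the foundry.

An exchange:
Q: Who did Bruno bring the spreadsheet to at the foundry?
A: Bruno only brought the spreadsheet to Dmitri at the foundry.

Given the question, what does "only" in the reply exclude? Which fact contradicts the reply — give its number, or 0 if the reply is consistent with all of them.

The question "Who did ... to ...?" targets the recipient, so in the reply the focus falls on "Dmitri".
So "only" ranges over recipients; the rest (Bruno as agent and the spreadsheet as thing and at the foundry as setting) is presupposed.
Fact (6) keeps Bruno as agent and the spreadsheet as thing and at the foundry as setting but has recipient = Harriet; that refutes the reply.
(Fact (1) would refute a reading with focus on the thing — but that is not what the question asks.)

6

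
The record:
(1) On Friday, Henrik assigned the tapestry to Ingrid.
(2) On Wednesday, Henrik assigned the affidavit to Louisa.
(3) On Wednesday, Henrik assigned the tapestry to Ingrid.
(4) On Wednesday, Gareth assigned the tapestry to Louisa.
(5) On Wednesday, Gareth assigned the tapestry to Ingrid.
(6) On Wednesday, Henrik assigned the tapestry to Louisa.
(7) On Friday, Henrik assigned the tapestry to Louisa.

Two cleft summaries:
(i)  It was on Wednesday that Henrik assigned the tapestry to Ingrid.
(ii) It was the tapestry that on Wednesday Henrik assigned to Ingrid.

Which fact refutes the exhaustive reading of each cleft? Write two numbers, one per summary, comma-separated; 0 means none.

(i): focus "on Wednesday". Looking for Henrik as agent and the tapestry as thing and Ingrid as recipient with some other setting — fact (1) has on Friday there. Refuted.
(ii): focus "the tapestry". No fact shares Henrik as agent and Ingrid as recipient and on Wednesday as setting with a different thing. 0.

1, 0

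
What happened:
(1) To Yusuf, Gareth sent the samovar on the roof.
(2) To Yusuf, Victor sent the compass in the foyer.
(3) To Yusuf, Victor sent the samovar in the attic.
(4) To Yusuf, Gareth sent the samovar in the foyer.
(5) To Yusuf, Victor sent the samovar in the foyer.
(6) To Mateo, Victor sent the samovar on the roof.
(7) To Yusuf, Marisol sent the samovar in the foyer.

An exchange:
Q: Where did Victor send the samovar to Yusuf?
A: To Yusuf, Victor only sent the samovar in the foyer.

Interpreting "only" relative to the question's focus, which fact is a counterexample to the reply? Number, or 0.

3

The question "Where did ...?" targets the setting, so in the reply the focus falls on "in the foyer".
So "only" ranges over settings; the rest (agent = Victor, thing = the samovar, recipient = Yusuf) is presupposed.
Fact (3) keeps agent = Victor, thing = the samovar, recipient = Yusuf but has setting = in the attic; that refutes the reply.
(Fact (2) would refute a reading with focus on the thing — but that is not what the question asks.)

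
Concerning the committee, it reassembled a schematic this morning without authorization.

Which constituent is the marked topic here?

The construction explicitly marks "the committee" as what the sentence is about — the topic.
The remainder of the clause is the comment (what is said about the topic).

the committee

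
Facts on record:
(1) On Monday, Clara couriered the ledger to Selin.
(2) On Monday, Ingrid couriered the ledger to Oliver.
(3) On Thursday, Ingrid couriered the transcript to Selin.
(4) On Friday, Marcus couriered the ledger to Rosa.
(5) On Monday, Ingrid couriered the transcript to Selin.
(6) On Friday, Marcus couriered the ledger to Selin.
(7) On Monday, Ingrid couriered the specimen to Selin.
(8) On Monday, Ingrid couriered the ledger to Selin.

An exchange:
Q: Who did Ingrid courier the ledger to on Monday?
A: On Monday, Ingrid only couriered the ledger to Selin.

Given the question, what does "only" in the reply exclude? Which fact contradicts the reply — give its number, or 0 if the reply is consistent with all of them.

Answering "Who did ... to ...?" puts focus on the recipient — here, "Selin".
"Only" then excludes alternative recipients while the background — Ingrid as agent and the ledger as thing and on Monday as setting — is held fixed.
Fact (2) keeps Ingrid as agent and the ledger as thing and on Monday as setting but has recipient = Oliver; that refutes the reply.
(Fact (5) would refute a reading with focus on the thing — but that is not what the question asks.)

2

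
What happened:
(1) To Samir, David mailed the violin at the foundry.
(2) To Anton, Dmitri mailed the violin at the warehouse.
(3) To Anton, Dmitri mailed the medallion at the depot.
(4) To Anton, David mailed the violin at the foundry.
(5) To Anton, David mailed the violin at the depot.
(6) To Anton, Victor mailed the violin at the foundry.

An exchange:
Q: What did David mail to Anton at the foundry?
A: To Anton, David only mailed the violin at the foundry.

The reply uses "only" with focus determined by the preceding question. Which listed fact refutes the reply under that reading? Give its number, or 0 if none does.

0

The question "What did ...?" targets the thing, so in the reply the focus falls on "the violin".
So "only" ranges over things; the rest (agent = David, recipient = Anton, setting = at the foundry) is presupposed.
No listed fact shares that background with another thing. Nothing contradicts the reply.
(Fact (1) would refute a reading with focus on the recipient — but that is not what the question asks.)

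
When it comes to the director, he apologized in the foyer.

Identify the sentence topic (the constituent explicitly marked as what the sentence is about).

the director

The construction explicitly marks "the director" as what the sentence is about — the topic.
The remainder of the clause is the comment (what is said about the topic).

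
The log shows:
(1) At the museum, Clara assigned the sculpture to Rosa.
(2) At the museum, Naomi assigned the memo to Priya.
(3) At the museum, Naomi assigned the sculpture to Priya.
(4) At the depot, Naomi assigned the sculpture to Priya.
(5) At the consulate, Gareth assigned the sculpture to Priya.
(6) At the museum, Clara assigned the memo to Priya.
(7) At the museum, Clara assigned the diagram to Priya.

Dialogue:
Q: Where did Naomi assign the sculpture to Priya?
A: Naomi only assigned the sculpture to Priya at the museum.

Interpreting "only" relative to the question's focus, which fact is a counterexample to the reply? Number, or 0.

4

Answering "Where did ...?" puts focus on the setting — here, "at the museum".
So "only" ranges over settings; the rest (same agent, thing, recipient (Naomi / the sculpture / Priya)) is presupposed.
Fact (4) keeps same agent, thing, recipient (Naomi / the sculpture / Priya) but has setting = at the depot; that refutes the reply.
(Fact (2) would refute a reading with focus on the thing — but that is not what the question asks.)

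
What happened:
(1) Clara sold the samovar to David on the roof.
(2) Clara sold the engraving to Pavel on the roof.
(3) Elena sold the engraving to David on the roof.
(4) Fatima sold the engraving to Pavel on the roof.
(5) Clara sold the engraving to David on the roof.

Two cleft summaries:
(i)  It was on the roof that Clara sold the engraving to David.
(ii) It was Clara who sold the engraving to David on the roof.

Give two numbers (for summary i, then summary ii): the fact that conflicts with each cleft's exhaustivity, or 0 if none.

Summary (i) focuses "on the roof" (the setting); background Clara as agent and the engraving as thing and David as recipient. No fact matches that background with a different setting, so 0.
Summary (ii) focuses "Clara" (the agent); background the engraving as thing and David as recipient and on the roof as setting. Fact (3) matches that background with agent = Elena — refutes (ii).

0, 3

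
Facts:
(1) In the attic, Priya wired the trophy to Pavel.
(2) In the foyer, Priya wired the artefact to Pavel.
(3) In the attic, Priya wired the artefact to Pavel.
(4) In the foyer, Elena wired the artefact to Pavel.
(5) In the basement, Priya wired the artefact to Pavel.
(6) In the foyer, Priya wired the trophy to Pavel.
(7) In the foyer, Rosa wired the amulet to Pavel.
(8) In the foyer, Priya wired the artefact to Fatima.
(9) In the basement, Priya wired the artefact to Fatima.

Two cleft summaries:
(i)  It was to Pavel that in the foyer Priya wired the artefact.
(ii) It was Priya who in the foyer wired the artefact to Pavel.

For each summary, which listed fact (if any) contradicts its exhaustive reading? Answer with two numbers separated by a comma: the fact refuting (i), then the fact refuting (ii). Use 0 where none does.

8, 4

Summary (i) focuses "Pavel" (the recipient); background agent = Priya, thing = the artefact, setting = in the foyer. Fact (8) matches that background with recipient = Fatima — refutes (i).
Summary (ii) focuses "Priya" (the agent); background thing = the artefact, recipient = Pavel, setting = in the foyer. Fact (4) matches that background with agent = Elena — refutes (ii).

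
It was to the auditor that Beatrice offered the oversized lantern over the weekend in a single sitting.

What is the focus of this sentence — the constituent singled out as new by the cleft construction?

to the auditor

In an it-cleft "It was X that/who ...", the clefted constituent X is the focus; the that/who-clause expresses the presupposed open proposition.
Here the focus is "to the auditor". The backgrounded (presupposed) material includes "Beatrice", "the oversized lantern", "over the weekend" and "in a single sitting".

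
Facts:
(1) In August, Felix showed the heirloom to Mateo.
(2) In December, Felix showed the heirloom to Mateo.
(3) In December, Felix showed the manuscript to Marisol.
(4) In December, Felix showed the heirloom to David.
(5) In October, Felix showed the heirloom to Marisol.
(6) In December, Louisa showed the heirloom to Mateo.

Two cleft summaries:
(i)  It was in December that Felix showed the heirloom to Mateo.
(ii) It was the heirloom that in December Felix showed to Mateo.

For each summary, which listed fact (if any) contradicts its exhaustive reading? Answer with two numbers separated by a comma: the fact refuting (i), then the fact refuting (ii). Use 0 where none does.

Summary (i) focuses "in December" (the setting); background same agent, thing, recipient (Felix / the heirloom / Mateo). Fact (1) matches that background with setting = in August — refutes (i).
Summary (ii) focuses "the heirloom" (the thing); background same agent, recipient, setting (Felix / Mateo / in December). No fact matches that background with a different thing, so 0.

1, 0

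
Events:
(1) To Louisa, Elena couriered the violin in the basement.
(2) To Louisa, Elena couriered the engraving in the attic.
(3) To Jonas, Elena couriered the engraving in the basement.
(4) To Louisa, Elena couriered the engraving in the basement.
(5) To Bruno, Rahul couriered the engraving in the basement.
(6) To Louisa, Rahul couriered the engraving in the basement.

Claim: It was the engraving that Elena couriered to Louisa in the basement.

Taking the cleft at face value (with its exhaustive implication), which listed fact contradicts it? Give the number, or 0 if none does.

1

Focus of the cleft: "the engraving" (the thing). Presupposed background: same agent, recipient, setting (Elena / Louisa / in the basement).
Exhaustivity: the engraving is the only thing satisfying that background.
But fact (1) also has same agent, recipient, setting (Elena / Louisa / in the basement), with thing = the violin — so the exhaustive reading fails.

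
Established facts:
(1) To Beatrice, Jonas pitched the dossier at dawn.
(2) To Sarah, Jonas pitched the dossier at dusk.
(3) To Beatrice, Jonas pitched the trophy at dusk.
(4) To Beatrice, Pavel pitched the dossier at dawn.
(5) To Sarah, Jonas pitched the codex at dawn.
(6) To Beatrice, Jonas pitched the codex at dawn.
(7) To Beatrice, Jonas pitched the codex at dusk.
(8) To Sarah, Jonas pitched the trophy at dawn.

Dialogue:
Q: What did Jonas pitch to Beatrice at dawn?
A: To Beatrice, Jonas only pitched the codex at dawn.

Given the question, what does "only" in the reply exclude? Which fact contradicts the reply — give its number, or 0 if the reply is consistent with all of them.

Answering "What did ...?" puts focus on the thing — here, "the codex".
So "only" ranges over things; the rest (same agent, recipient, setting (Jonas / Beatrice / at dawn)) is presupposed.
Fact (1) keeps same agent, recipient, setting (Jonas / Beatrice / at dawn) but has thing = the dossier; that refutes the reply.
(Fact (7) would refute a reading with focus on the setting — but that is not what the question asks.)

1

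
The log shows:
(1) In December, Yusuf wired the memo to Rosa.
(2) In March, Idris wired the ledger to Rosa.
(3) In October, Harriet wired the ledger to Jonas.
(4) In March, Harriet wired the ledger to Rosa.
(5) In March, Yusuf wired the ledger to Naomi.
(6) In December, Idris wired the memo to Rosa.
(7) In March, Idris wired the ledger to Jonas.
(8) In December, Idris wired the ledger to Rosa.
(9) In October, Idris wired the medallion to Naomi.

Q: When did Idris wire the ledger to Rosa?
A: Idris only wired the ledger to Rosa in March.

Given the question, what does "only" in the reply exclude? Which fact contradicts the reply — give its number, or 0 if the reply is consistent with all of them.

The question "When did ...?" targets the setting, so in the reply the focus falls on "in March".
So "only" ranges over settings; the rest (agent = Idris, thing = the ledger, recipient = Rosa) is presupposed.
Fact (8) keeps agent = Idris, thing = the ledger, recipient = Rosa but has setting = in December; that refutes the reply.
(Fact (7) would refute a reading with focus on the recipient — but that is not what the question asks.)

8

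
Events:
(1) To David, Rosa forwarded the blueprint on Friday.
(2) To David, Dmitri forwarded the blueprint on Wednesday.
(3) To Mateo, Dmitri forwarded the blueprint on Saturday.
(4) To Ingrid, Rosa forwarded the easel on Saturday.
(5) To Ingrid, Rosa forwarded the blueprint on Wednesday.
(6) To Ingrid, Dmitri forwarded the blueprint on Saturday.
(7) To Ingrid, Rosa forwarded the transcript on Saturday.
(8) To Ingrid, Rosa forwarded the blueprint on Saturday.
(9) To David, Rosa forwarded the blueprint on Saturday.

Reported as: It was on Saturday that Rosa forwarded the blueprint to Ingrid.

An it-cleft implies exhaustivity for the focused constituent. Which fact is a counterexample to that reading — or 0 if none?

Focus of the cleft: "on Saturday" (the setting). Presupposed background: Rosa as agent and the blueprint as thing and Ingrid as recipient.
Exhaustivity: on Saturday is the only setting satisfying that background.
But fact (5) also has Rosa as agent and the blueprint as thing and Ingrid as recipient, with setting = on Wednesday — so the exhaustive reading fails.

5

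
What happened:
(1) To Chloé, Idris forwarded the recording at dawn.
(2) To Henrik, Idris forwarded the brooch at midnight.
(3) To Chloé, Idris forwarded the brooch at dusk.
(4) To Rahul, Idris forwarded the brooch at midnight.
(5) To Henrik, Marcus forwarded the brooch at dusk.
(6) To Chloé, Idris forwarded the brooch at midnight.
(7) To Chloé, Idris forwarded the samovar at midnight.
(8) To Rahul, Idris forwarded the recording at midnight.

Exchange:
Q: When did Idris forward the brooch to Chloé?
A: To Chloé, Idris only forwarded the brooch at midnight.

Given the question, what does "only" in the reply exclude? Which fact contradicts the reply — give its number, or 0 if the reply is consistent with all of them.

3

Answering "When did ...?" puts focus on the setting — here, "at midnight".
"Only" then excludes alternative settings while the background — Idris as agent and the brooch as thing and Chloé as recipient — is held fixed.
Fact (3) shares the background with a different setting (at dusk) — counterexample.
(Fact (7) would refute a reading with focus on the thing — but that is not what the question asks.)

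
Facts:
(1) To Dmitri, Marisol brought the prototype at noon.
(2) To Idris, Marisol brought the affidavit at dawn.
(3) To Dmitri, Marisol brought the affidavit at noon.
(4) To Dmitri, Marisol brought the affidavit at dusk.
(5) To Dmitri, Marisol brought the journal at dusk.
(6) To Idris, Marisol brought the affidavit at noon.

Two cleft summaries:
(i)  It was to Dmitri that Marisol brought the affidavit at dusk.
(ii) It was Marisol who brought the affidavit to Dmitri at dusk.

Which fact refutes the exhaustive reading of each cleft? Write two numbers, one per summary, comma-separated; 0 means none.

0, 0

(i): focus "Dmitri". No fact shares Marisol as agent and the affidavit as thing and at dusk as setting with a different recipient. 0.
(ii): focus "Marisol". No fact shares the affidavit as thing and Dmitri as recipient and at dusk as setting with a different agent. 0.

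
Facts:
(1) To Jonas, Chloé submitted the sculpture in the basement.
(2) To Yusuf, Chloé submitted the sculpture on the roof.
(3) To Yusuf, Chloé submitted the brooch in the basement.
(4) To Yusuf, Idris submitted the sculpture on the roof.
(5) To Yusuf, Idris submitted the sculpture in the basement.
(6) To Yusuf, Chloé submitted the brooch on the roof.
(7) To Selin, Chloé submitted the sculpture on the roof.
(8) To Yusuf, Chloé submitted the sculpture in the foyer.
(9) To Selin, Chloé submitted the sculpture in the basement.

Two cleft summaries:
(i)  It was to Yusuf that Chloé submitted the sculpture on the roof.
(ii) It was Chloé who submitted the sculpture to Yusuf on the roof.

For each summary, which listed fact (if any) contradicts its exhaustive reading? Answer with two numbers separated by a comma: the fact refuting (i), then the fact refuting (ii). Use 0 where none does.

7, 4

(i): focus "Yusuf". Looking for Chloé as agent and the sculpture as thing and on the roof as setting with some other recipient — fact (7) has Selin there. Refuted.
(ii): focus "Chloé". Looking for the sculpture as thing and Yusuf as recipient and on the roof as setting with some other agent — fact (4) has Idris there. Refuted.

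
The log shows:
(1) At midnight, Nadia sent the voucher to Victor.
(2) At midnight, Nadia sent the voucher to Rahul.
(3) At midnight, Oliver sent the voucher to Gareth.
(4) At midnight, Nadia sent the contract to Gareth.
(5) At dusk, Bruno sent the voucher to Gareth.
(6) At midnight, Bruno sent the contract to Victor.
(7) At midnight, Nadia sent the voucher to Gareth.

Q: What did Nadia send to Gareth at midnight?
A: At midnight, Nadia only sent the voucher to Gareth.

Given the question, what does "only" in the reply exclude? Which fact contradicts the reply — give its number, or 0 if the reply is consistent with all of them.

Answering "What did ...?" puts focus on the thing — here, "the voucher".
So "only" ranges over things; the rest (Nadia as agent and Gareth as recipient and at midnight as setting) is presupposed.
Fact (4) keeps Nadia as agent and Gareth as recipient and at midnight as setting but has thing = the contract; that refutes the reply.
(Fact (1) would refute a reading with focus on the recipient — but that is not what the question asks.)

4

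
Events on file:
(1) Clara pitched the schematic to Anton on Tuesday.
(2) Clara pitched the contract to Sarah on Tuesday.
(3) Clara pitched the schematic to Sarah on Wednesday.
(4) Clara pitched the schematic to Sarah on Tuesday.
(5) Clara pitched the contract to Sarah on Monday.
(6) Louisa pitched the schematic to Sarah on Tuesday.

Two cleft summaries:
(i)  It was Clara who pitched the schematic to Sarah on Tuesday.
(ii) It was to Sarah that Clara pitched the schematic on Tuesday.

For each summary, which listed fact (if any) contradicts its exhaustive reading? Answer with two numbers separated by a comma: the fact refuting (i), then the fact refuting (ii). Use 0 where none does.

6, 1

(i): focus "Clara". Looking for same thing, recipient, setting (the schematic / Sarah / on Tuesday) with some other agent — fact (6) has Louisa there. Refuted.
(ii): focus "Sarah". Looking for same agent, thing, setting (Clara / the schematic / on Tuesday) with some other recipient — fact (1) has Anton there. Refuted.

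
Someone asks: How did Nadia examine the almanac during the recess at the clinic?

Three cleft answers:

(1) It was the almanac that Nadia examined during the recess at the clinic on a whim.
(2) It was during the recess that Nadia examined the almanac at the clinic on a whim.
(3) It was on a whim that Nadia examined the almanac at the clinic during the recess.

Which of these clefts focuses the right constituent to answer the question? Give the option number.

The question word "how" targets the manner.
Option (1) clefts "the almanac" — the direct object, not what was asked.
Option (2) clefts "during the recess" — the time, not what was asked.
Option (3) clefts "on a whim" — that matches what the question asks about.
So the congruent reply is (3).

3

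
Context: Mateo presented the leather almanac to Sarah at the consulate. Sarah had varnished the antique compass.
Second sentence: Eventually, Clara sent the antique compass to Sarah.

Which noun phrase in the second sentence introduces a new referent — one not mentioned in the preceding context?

"the antique compass" and "Sarah" in the second sentence are given — already mentioned in the context.
"Clara" has no antecedent in the context; it is discourse-new.

Clara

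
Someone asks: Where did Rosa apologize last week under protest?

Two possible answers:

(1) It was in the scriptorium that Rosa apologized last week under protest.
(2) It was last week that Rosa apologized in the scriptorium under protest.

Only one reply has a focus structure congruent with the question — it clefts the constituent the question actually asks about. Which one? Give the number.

1

The question word "where" targets the location.
Option (1) clefts "in the scriptorium" — that matches what the question asks about.
Option (2) clefts "last week" — the time, not what was asked.
So the congruent reply is (1).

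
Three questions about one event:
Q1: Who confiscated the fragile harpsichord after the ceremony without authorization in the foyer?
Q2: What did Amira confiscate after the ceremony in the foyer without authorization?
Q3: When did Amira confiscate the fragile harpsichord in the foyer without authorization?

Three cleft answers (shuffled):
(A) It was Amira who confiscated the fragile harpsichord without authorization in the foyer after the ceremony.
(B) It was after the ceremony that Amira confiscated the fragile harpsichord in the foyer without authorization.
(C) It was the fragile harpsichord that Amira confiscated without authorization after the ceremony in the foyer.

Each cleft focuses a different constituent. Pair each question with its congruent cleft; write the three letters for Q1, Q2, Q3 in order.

ACB

Q1 asks about the subject (agent); cleft (A) focuses "Amira", which is the subject (agent) — so Q1 → A.
Q2 asks about the direct object; cleft (C) focuses "the fragile harpsichord", which is the direct object — so Q2 → C.
Q3 asks about the time; cleft (B) focuses "after the ceremony", which is the time — so Q3 → B.
Mapping: Q1→A, Q2→C, Q3→B.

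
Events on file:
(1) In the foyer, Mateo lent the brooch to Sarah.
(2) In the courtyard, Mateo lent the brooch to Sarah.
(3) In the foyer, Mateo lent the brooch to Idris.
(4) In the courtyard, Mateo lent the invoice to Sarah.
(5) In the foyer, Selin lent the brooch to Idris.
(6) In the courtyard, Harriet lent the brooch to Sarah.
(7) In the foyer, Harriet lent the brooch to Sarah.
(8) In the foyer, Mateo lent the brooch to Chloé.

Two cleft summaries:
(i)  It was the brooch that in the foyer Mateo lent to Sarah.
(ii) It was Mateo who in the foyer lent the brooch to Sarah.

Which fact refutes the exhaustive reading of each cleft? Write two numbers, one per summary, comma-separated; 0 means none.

0, 7

(i): focus "the brooch". No fact shares agent = Mateo, recipient = Sarah, setting = in the foyer with a different thing. 0.
(ii): focus "Mateo". Looking for thing = the brooch, recipient = Sarah, setting = in the foyer with some other agent — fact (7) has Harriet there. Refuted.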